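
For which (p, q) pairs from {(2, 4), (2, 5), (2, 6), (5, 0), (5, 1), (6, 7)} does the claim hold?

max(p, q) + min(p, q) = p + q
All pairs

Testing each pair:
(2, 4): LHS = 6, RHS = 6 → holds
(2, 5): LHS = 7, RHS = 7 → holds
(2, 6): LHS = 8, RHS = 8 → holds
(5, 0): LHS = 5, RHS = 5 → holds
(5, 1): LHS = 6, RHS = 6 → holds
(6, 7): LHS = 13, RHS = 13 → holds

Every pair satisfies the claim.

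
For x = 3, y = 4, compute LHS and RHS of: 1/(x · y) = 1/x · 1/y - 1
LHS = 1/(3 · 4) = 1/12
RHS = 1/3 · 1/4 - 1 = -11/12

LHS ≠ RHS, so the equation does not hold here.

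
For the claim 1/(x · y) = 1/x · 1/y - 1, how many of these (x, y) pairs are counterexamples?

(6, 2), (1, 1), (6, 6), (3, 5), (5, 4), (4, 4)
6

Testing each pair:
(6, 2): LHS = 1/12, RHS = -11/12 → counterexample
(1, 1): LHS = 1, RHS = 0 → counterexample
(6, 6): LHS = 1/36, RHS = -35/36 → counterexample
(3, 5): LHS = 1/15, RHS = -14/15 → counterexample
(5, 4): LHS = 1/20, RHS = -19/20 → counterexample
(4, 4): LHS = 1/16, RHS = -15/16 → counterexample

That makes 6 counterexamples.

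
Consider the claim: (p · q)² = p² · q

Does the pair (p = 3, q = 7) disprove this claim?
Yes

Substituting p = 3, q = 7:
LHS = (3 · 7)² = 441
RHS = 3² · 7 = 63

Since LHS ≠ RHS, this pair disproves the claim.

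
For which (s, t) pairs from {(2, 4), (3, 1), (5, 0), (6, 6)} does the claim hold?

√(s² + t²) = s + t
(5, 0)

Testing each pair:
(2, 4): LHS = 2·√(5) ≈ 4.472, RHS = 6 → fails
(3, 1): LHS = √(10) ≈ 3.162, RHS = 4 → fails
(5, 0): LHS = 5, RHS = 5 → holds
(6, 6): LHS = 6·√(2) ≈ 8.485, RHS = 12 → fails

1 of 4 pairs satisfies the claim.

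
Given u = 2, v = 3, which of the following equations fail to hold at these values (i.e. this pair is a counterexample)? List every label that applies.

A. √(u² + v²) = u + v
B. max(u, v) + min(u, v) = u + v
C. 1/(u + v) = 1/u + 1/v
Evaluating each claim at the given values:
A. LHS = √(13) ≈ 3.606, RHS = 5 → fails here (LHS ≠ RHS)
B. LHS = 5, RHS = 5 → holds here (LHS = RHS)
C. LHS = 1/5, RHS = 5/6 → fails here (LHS ≠ RHS)

Answer: A, C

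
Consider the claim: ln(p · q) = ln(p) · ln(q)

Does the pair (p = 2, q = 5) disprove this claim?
Yes

Substituting p = 2, q = 5:
LHS = ln(2 · 5) = ln(10) ≈ 2.303
RHS = ln(2) · ln(5) ≈ 1.116

Since LHS ≠ RHS, this pair disproves the claim.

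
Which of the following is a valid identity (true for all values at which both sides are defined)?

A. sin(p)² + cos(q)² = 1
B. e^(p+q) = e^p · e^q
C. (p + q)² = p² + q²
A: fails at (3, 5) — LHS = sin(3)² + cos(5)² ≈ 0.1004, RHS = 1.
B: holds — e.g. at (0, 1), both sides equal e ≈ 2.718.
C: fails at (2, 4) — LHS = 36, RHS = 20.

Answer: B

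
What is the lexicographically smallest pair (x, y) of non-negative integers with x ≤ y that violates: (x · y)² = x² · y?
Substituting (1, 2) into the claim:
LHS = (1 · 2)² = 4
RHS = 1² · 2 = 2

Since LHS ≠ RHS, this pair disproves the claim, and no lexicographically smaller pair (x ≤ y, non-negative integers) does.

For instance (3, 6) is also a counterexample (LHS = 324, RHS = 54), but it's lexicographically larger.

Answer: (x, y) = (1, 2)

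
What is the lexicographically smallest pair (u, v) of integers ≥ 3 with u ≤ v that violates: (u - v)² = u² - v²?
At (3, 3): both sides equal 0, so it holds there.

Substituting (3, 4) into the claim:
LHS = (3 - 4)² = 1
RHS = 3² - 4² = -7

Since LHS ≠ RHS, this pair disproves the claim, and no lexicographically smaller pair (u ≤ v, integers ≥ 3) does.

For instance (8, 9) is also a counterexample (LHS = 1, RHS = -17), but it's lexicographically larger.

Answer: (u, v) = (3, 4)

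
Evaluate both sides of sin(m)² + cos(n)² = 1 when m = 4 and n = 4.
LHS = sin(4)² + cos(4)² = 1
RHS = 1

LHS = RHS: the two sides agree.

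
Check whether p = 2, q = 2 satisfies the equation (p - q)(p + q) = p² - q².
Holds

Substituting p = 2, q = 2:

LHS = (2 - 2)(2 + 2) = 0
RHS = 2² - 2² = 0

LHS = RHS, so the equation holds at this point.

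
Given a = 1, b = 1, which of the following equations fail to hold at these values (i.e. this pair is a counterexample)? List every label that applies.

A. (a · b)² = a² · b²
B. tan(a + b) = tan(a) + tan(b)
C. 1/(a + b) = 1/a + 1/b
B, C

Evaluating each claim at the given values:
A. LHS = 1, RHS = 1 → holds here (LHS = RHS)
B. LHS = tan(2) ≈ -2.185, RHS = 2·tan(1) ≈ 3.115 → fails here (LHS ≠ RHS)
C. LHS = 1/2, RHS = 2 → fails here (LHS ≠ RHS)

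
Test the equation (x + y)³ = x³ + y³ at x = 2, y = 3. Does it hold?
Substituting x = 2, y = 3:

LHS = (2 + 3)³ = 125
RHS = 2³ + 3³ = 35

LHS ≠ RHS, so the equation does not hold at this point.

Answer: Fails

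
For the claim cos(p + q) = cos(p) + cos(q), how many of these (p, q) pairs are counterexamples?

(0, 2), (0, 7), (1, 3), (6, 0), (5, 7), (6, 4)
Testing each pair:
(0, 2): LHS = cos(2) ≈ -0.4161, RHS = cos(2) + 1 ≈ 0.5839 → counterexample
(0, 7): LHS = cos(7) ≈ 0.7539, RHS = cos(7) + 1 ≈ 1.754 → counterexample
(1, 3): LHS = cos(4) ≈ -0.6536, RHS = cos(3) + cos(1) ≈ -0.4497 → counterexample
(6, 0): LHS = cos(6) ≈ 0.9602, RHS = cos(6) + 1 ≈ 1.96 → counterexample
(5, 7): LHS = cos(12) ≈ 0.8439, RHS = cos(5) + cos(7) ≈ 1.038 → counterexample
(6, 4): LHS = cos(10) ≈ -0.8391, RHS = cos(4) + cos(6) ≈ 0.3065 → counterexample

That makes 6 counterexamples.

Answer: 6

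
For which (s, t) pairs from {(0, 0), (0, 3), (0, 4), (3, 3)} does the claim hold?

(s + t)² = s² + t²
(0, 0), (0, 3), (0, 4)

Testing each pair:
(0, 0): LHS = 0, RHS = 0 → holds
(0, 3): LHS = 9, RHS = 9 → holds
(0, 4): LHS = 16, RHS = 16 → holds
(3, 3): LHS = 36, RHS = 18 → fails

3 of 4 pairs satisfy the claim.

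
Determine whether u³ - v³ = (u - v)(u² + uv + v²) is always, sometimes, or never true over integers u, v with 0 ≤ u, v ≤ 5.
Always true

The identity holds for every pair in the range. For instance at (u, v) = (2, 3): both sides equal -19.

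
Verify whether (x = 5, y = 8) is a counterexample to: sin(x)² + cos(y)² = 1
Substituting x = 5, y = 8:
LHS = sin(5)² + cos(8)² ≈ 0.9407
RHS = 1

Since LHS ≠ RHS, this pair disproves the claim.

Answer: Yes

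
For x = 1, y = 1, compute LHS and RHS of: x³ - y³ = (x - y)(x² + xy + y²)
LHS = 1³ - 1³ = 0
RHS = (1 - 1)(1² + 1·1 + 1²) = 0

LHS = RHS: the two sides agree.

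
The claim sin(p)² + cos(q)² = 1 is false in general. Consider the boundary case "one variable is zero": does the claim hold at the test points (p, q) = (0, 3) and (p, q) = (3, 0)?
No, fails at both test points

At (0, 3): LHS = cos(3)² ≈ 0.9801 ≠ RHS = 1
At (3, 0): LHS = sin(3)² + 1 ≈ 1.02 ≠ RHS = 1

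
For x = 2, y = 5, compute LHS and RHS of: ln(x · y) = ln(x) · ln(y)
LHS = ln(2 · 5) = ln(10) ≈ 2.303
RHS = ln(2) · ln(5) ≈ 1.116

LHS ≠ RHS (they differ by about 1.187), so the equation does not hold here.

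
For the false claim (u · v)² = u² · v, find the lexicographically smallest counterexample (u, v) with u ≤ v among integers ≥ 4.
Substituting (4, 4) into the claim:
LHS = (4 · 4)² = 256
RHS = 4² · 4 = 64

Since LHS ≠ RHS, this pair disproves the claim, and no lexicographically smaller pair (u ≤ v, integers ≥ 4) does.

For instance (5, 7) is also a counterexample (LHS = 1225, RHS = 175), but it's lexicographically larger.

Answer: (u, v) = (4, 4)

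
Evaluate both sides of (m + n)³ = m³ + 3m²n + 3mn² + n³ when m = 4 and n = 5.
LHS = (4 + 5)³ = 729
RHS = 4³ + 3·4²·5 + 3·4·5² + 5³ = 729

LHS = RHS: the two sides agree.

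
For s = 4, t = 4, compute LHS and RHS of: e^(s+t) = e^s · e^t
LHS = e^(4+4) = e^8 ≈ 2981
RHS = e^4 · e^4 = e^8 ≈ 2981

LHS = RHS: the two sides agree.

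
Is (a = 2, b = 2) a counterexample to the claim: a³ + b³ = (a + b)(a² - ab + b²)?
Substituting a = 2, b = 2:
LHS = 2³ + 2³ = 16
RHS = (2 + 2)(2² - 2·2 + 2²) = 16

The sides agree, so this pair does not disprove the claim.

Answer: No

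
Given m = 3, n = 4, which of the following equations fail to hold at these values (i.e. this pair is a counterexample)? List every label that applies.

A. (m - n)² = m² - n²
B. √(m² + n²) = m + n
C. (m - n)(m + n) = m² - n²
Evaluating each claim at the given values:
A. LHS = 1, RHS = -7 → fails here (LHS ≠ RHS)
B. LHS = 5, RHS = 7 → fails here (LHS ≠ RHS)
C. LHS = -7, RHS = -7 → holds here (LHS = RHS)

Answer: A, B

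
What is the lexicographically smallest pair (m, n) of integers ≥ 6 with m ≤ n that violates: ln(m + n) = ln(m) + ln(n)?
(m, n) = (6, 6)

Substituting (6, 6) into the claim:
LHS = ln(6 + 6) = ln(12) ≈ 2.485
RHS = ln(6) + ln(6) = 2·ln(6) ≈ 3.584

Since LHS ≠ RHS, this pair disproves the claim, and no lexicographically smaller pair (m ≤ n, integers ≥ 6) does.

For instance (10, 10) is also a counterexample (LHS = ln(20) ≈ 2.996, RHS = 2·ln(10) ≈ 4.605), but it's lexicographically larger.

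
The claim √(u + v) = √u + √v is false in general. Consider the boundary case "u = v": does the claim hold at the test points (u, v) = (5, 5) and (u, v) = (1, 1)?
At (5, 5): LHS = √(10) ≈ 3.162 ≠ RHS = 2·√(5) ≈ 4.472
At (1, 1): LHS = √(2) ≈ 1.414 ≠ RHS = 2

Answer: No, fails at both test points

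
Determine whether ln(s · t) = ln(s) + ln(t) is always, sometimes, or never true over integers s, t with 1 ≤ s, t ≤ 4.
The identity holds for every pair in the range. For instance at (s, t) = (3, 1): both sides equal ln(3) ≈ 1.099.

Answer: Always true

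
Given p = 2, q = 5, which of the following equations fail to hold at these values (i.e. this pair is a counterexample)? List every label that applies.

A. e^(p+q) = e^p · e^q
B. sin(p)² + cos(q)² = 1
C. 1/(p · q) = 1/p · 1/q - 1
B, C

Evaluating each claim at the given values:
A. LHS = e^7 ≈ 1097, RHS = e^7 ≈ 1097 → holds here (LHS = RHS)
B. LHS = cos(5)² + sin(2)² ≈ 0.9073, RHS = 1 → fails here (LHS ≠ RHS)
C. LHS = 1/10, RHS = -9/10 → fails here (LHS ≠ RHS)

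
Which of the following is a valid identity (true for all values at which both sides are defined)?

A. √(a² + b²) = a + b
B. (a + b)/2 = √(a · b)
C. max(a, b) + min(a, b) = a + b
A: fails at (1, 3) — LHS = √(10) ≈ 3.162, RHS = 4.
B: fails at (1, 5) — LHS = 3, RHS = √(5) ≈ 2.236.
C: holds — e.g. at (4, 4), both sides equal 8.

Answer: C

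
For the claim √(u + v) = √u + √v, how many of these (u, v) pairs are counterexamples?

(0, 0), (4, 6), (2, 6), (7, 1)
3

Testing each pair:
(0, 0): LHS = 0, RHS = 0 → satisfies claim
(4, 6): LHS = √(10) ≈ 3.162, RHS = 2 + √(6) ≈ 4.449 → counterexample
(2, 6): LHS = 2·√(2) ≈ 2.828, RHS = √(2) + √(6) ≈ 3.864 → counterexample
(7, 1): LHS = 2·√(2) ≈ 2.828, RHS = 1 + √(7) ≈ 3.646 → counterexample

That makes 3 counterexamples.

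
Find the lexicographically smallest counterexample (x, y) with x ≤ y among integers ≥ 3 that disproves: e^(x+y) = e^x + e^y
(x, y) = (3, 3)

Substituting (3, 3) into the claim:
LHS = e^(3+3) = e^6 ≈ 403.4
RHS = e^3 + e^3 = 2·e^3 ≈ 40.17

Since LHS ≠ RHS, this pair disproves the claim, and no lexicographically smaller pair (x ≤ y, integers ≥ 3) does.

For instance (4, 10) is also a counterexample (LHS = e^14 ≈ 1202604.3, RHS = e^4 + e^10 ≈ 22081.1), but it's lexicographically larger.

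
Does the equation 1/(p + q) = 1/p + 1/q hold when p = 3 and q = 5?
Substituting p = 3, q = 5:

LHS = 1/(3 + 5) = 1/8
RHS = 1/3 + 1/5 = 8/15

LHS ≠ RHS, so the equation does not hold at this point.

Answer: Fails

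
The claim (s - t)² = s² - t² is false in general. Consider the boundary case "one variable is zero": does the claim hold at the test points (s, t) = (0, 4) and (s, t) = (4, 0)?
Only at (4, 0)

At (0, 4): LHS = 16 ≠ RHS = -16
At (4, 0): LHS = 16, RHS = 16 → equal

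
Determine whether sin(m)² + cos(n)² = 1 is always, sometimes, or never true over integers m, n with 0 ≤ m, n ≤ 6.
Sometimes true

It holds at (m, n) = (1, 1) (both sides equal 1), but fails at (m, n) = (5, 2) (LHS = cos(2)² + sin(5)² ≈ 1.093, RHS = 1).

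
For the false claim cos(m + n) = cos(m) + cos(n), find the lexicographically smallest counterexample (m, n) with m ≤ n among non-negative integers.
(m, n) = (0, 0)

Substituting (0, 0) into the claim:
LHS = cos(0 + 0) = 1
RHS = cos(0) + cos(0) = 2

Since LHS ≠ RHS, this pair disproves the claim, and no lexicographically smaller pair (m ≤ n, non-negative integers) does.

For instance (2, 7) is also a counterexample (LHS = cos(9) ≈ -0.9111, RHS = cos(2) + cos(7) ≈ 0.3378), but it's lexicographically larger.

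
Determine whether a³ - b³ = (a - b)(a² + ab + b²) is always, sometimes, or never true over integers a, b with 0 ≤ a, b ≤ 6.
The identity holds for every pair in the range. For instance at (a, b) = (5, 4): both sides equal 61.

Answer: Always true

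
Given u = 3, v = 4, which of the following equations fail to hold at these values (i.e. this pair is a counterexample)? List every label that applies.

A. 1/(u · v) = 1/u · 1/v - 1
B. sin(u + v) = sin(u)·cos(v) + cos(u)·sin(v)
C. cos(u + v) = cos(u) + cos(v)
A, C

Evaluating each claim at the given values:
A. LHS = 1/12, RHS = -11/12 → fails here (LHS ≠ RHS)
B. LHS = sin(7) ≈ 0.657, RHS = sin(3)·cos(4) + sin(4)·cos(3) ≈ 0.657 → holds here (LHS = RHS)
C. LHS = cos(7) ≈ 0.7539, RHS = cos(3) + cos(4) ≈ -1.644 → fails here (LHS ≠ RHS)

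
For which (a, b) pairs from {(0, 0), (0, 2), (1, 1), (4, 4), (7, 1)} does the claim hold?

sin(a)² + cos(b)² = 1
Testing each pair:
(0, 0): LHS = 1, RHS = 1 → holds
(0, 2): LHS = cos(2)² ≈ 0.1732, RHS = 1 → fails
(1, 1): LHS = cos(1)² + sin(1)² = 1, RHS = 1 → holds
(4, 4): LHS = cos(4)² + sin(4)² = 1, RHS = 1 → holds
(7, 1): LHS = cos(1)² + sin(7)² ≈ 0.7236, RHS = 1 → fails

3 of 5 pairs satisfy the claim.

Answer: (0, 0), (1, 1), (4, 4)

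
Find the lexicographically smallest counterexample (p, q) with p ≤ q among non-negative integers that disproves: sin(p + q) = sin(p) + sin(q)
At (0, 1): both sides equal sin(1) ≈ 0.8415, so it holds there.
At (0, 6): both sides equal sin(6) ≈ -0.2794, so it holds there.

Substituting (1, 1) into the claim:
LHS = sin(1 + 1) = sin(2) ≈ 0.9093
RHS = sin(1) + sin(1) = 2·sin(1) ≈ 1.683

Since LHS ≠ RHS, this pair disproves the claim, and no lexicographically smaller pair (p ≤ q, non-negative integers) does.

For instance (5, 7) is also a counterexample (LHS = sin(12) ≈ -0.5366, RHS = sin(5) + sin(7) ≈ -0.3019), but it's lexicographically larger.

Answer: (p, q) = (1, 1)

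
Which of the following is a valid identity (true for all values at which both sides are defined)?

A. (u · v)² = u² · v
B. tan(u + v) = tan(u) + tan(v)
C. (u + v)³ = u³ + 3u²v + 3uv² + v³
C

A: fails at (6, 7) — LHS = 1764, RHS = 252.
B: fails at (4, 5) — LHS = tan(9) ≈ -0.4523, RHS = tan(5) + tan(4) ≈ -2.223.
C: holds — e.g. at (2, 4), both sides equal 216.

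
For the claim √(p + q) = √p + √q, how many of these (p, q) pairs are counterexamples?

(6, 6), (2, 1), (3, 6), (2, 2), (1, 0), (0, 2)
4

Testing each pair:
(6, 6): LHS = 2·√(3) ≈ 3.464, RHS = 2·√(6) ≈ 4.899 → counterexample
(2, 1): LHS = √(3) ≈ 1.732, RHS = 1 + √(2) ≈ 2.414 → counterexample
(3, 6): LHS = 3, RHS = √(3) + √(6) ≈ 4.182 → counterexample
(2, 2): LHS = 2, RHS = 2·√(2) ≈ 2.828 → counterexample
(1, 0): LHS = 1, RHS = 1 → satisfies claim
(0, 2): LHS = √(2) ≈ 1.414, RHS = √(2) ≈ 1.414 → satisfies claim

That makes 4 counterexamples.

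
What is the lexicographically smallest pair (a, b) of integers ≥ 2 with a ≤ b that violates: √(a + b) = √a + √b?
(a, b) = (2, 2)

Substituting (2, 2) into the claim:
LHS = √(2 + 2) = 2
RHS = √2 + √2 = 2·√(2) ≈ 2.828

Since LHS ≠ RHS, this pair disproves the claim, and no lexicographically smaller pair (a ≤ b, integers ≥ 2) does.

For instance (2, 7) is also a counterexample (LHS = 3, RHS = √(2) + √(7) ≈ 4.06), but it's lexicographically larger.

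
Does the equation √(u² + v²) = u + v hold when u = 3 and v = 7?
Fails

Substituting u = 3, v = 7:

LHS = √(3² + 7²) = √(58) ≈ 7.616
RHS = 3 + 7 = 10

LHS ≠ RHS, so the equation does not hold at this point.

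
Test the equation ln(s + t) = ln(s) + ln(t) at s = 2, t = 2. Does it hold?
Holds

Substituting s = 2, t = 2:

LHS = ln(2 + 2) = ln(4) ≈ 1.386
RHS = ln(2) + ln(2) = 2·ln(2) ≈ 1.386

LHS = RHS, so the equation holds at this point.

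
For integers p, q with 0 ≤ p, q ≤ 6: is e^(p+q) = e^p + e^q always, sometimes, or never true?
The claim fails for every pair in the range. For instance at (p, q) = (2, 2): LHS = e^4 ≈ 54.6, RHS = 2·e^2 ≈ 14.78.

Answer: Never true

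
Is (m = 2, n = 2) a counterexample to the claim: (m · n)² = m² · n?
Substituting m = 2, n = 2:
LHS = (2 · 2)² = 16
RHS = 2² · 2 = 8

Since LHS ≠ RHS, this pair disproves the claim.

Answer: Yes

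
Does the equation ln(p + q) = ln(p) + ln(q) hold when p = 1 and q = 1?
Substituting p = 1, q = 1:

LHS = ln(1 + 1) = ln(2) ≈ 0.6931
RHS = ln(1) + ln(1) = 0

LHS ≠ RHS, so the equation does not hold at this point.

Answer: Fails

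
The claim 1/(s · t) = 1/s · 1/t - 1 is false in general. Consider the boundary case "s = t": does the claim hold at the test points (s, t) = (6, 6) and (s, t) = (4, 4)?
No, fails at both test points

At (6, 6): LHS = 1/36 ≠ RHS = -35/36
At (4, 4): LHS = 1/16 ≠ RHS = -15/16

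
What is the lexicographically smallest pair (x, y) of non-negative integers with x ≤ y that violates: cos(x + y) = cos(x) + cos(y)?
(x, y) = (0, 0)

Substituting (0, 0) into the claim:
LHS = cos(0 + 0) = 1
RHS = cos(0) + cos(0) = 2

Since LHS ≠ RHS, this pair disproves the claim, and no lexicographically smaller pair (x ≤ y, non-negative integers) does.

For instance (0, 1) is also a counterexample (LHS = cos(1) ≈ 0.5403, RHS = cos(1) + 1 ≈ 1.54), but it's lexicographically larger.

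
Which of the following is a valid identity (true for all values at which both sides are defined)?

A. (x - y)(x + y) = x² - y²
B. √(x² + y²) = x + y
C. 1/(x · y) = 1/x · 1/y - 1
A

A: holds — e.g. at (3, 7), both sides equal -40.
B: fails at (2, 2) — LHS = 2·√(2) ≈ 2.828, RHS = 4.
C: fails at (1, 2) — LHS = 1/2, RHS = -1/2.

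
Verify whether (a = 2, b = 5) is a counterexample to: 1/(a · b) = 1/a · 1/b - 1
Substituting a = 2, b = 5:
LHS = 1/(2 · 5) = 1/10
RHS = 1/2 · 1/5 - 1 = -9/10

Since LHS ≠ RHS, this pair disproves the claim.

Answer: Yes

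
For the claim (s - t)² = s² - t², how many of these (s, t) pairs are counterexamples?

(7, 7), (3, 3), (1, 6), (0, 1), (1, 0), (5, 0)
2

Testing each pair:
(7, 7): LHS = 0, RHS = 0 → satisfies claim
(3, 3): LHS = 0, RHS = 0 → satisfies claim
(1, 6): LHS = 25, RHS = -35 → counterexample
(0, 1): LHS = 1, RHS = -1 → counterexample
(1, 0): LHS = 1, RHS = 1 → satisfies claim
(5, 0): LHS = 25, RHS = 25 → satisfies claim

That makes 2 counterexamples.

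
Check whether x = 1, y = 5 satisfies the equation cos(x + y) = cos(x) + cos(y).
Fails

Substituting x = 1, y = 5:

LHS = cos(1 + 5) = cos(6) ≈ 0.9602
RHS = cos(1) + cos(5) ≈ 0.824

LHS ≠ RHS, so the equation does not hold at this point.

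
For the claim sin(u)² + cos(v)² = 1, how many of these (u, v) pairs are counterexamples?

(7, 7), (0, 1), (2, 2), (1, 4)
2

Testing each pair:
(7, 7): LHS = sin(7)² + cos(7)² = 1, RHS = 1 → satisfies claim
(0, 1): LHS = cos(1)² ≈ 0.2919, RHS = 1 → counterexample
(2, 2): LHS = cos(2)² + sin(2)² = 1, RHS = 1 → satisfies claim
(1, 4): LHS = cos(4)² + sin(1)² ≈ 1.135, RHS = 1 → counterexample

That makes 2 counterexamples.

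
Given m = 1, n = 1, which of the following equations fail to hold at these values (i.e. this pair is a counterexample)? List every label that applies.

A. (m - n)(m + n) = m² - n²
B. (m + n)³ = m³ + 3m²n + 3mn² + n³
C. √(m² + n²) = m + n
Evaluating each claim at the given values:
A. LHS = 0, RHS = 0 → holds here (LHS = RHS)
B. LHS = 8, RHS = 8 → holds here (LHS = RHS)
C. LHS = √(2) ≈ 1.414, RHS = 2 → fails here (LHS ≠ RHS)

Answer: C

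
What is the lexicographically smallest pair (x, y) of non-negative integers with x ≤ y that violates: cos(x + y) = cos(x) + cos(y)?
Substituting (0, 0) into the claim:
LHS = cos(0 + 0) = 1
RHS = cos(0) + cos(0) = 2

Since LHS ≠ RHS, this pair disproves the claim, and no lexicographically smaller pair (x ≤ y, non-negative integers) does.

For instance (0, 7) is also a counterexample (LHS = cos(7) ≈ 0.7539, RHS = cos(7) + 1 ≈ 1.754), but it's lexicographically larger.

Answer: (x, y) = (0, 0)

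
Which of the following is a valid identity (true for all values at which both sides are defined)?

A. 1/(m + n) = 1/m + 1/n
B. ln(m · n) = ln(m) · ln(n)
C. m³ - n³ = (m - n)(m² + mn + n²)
C

A: fails at (5, 5) — LHS = 1/10, RHS = 2/5.
B: fails at (4, 6) — LHS = ln(24) ≈ 3.178, RHS = ln(4)·ln(6) ≈ 2.484.
C: holds — e.g. at (1, 1), both sides equal 0.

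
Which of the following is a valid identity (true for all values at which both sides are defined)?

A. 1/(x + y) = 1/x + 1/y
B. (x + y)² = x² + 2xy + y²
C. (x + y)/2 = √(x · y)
A: fails at (3, 7) — LHS = 1/10, RHS = 10/21.
B: holds — e.g. at (1, 4), both sides equal 25.
C: fails at (2, 4) — LHS = 3, RHS = 2·√(2) ≈ 2.828.

Answer: B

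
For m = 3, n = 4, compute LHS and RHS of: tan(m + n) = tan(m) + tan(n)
LHS = tan(3 + 4) = tan(7) ≈ 0.8714
RHS = tan(3) + tan(4) ≈ 1.015

LHS ≠ RHS (they differ by about 0.1438), so the equation does not hold here.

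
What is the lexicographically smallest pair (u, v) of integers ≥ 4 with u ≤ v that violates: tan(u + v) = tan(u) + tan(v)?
(u, v) = (4, 4)

Substituting (4, 4) into the claim:
LHS = tan(4 + 4) = tan(8) ≈ -6.8
RHS = tan(4) + tan(4) = 2·tan(4) ≈ 2.316

Since LHS ≠ RHS, this pair disproves the claim, and no lexicographically smaller pair (u ≤ v, integers ≥ 4) does.

For instance (8, 9) is also a counterexample (LHS = tan(17) ≈ 3.494, RHS = tan(8) + tan(9) ≈ -7.252), but it's lexicographically larger.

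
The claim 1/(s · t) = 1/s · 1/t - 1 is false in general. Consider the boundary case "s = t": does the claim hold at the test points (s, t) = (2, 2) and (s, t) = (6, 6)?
At (2, 2): LHS = 1/4 ≠ RHS = -3/4
At (6, 6): LHS = 1/36 ≠ RHS = -35/36

Answer: No, fails at both test points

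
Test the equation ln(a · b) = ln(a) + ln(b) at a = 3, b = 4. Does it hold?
Holds

Substituting a = 3, b = 4:

LHS = ln(3 · 4) = ln(12) ≈ 2.485
RHS = ln(3) + ln(4) ≈ 2.485

LHS = RHS, so the equation holds at this point.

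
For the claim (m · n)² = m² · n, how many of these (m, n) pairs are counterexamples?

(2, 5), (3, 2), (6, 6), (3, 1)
Testing each pair:
(2, 5): LHS = 100, RHS = 20 → counterexample
(3, 2): LHS = 36, RHS = 18 → counterexample
(6, 6): LHS = 1296, RHS = 216 → counterexample
(3, 1): LHS = 9, RHS = 9 → satisfies claim

That makes 3 counterexamples.

Answer: 3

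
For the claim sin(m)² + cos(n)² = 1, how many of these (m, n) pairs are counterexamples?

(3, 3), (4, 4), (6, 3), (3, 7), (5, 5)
2

Testing each pair:
(3, 3): LHS = sin(3)² + cos(3)² = 1, RHS = 1 → satisfies claim
(4, 4): LHS = cos(4)² + sin(4)² = 1, RHS = 1 → satisfies claim
(6, 3): LHS = sin(6)² + cos(3)² ≈ 1.058, RHS = 1 → counterexample
(3, 7): LHS = sin(3)² + cos(7)² ≈ 0.5883, RHS = 1 → counterexample
(5, 5): LHS = cos(5)² + sin(5)² = 1, RHS = 1 → satisfies claim

That makes 2 counterexamples.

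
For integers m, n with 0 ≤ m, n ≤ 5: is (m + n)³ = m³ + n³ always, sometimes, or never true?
It holds at (m, n) = (2, 0) (both sides equal 8), but fails at (m, n) = (2, 1) (LHS = 27, RHS = 9).

Answer: Sometimes true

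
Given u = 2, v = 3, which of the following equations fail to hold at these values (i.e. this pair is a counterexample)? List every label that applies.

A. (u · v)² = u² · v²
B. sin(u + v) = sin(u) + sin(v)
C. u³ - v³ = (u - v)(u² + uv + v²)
Evaluating each claim at the given values:
A. LHS = 36, RHS = 36 → holds here (LHS = RHS)
B. LHS = sin(5) ≈ -0.9589, RHS = sin(3) + sin(2) ≈ 1.05 → fails here (LHS ≠ RHS)
C. LHS = -19, RHS = -19 → holds here (LHS = RHS)

Answer: B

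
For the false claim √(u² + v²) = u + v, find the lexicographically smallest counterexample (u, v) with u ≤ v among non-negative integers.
(u, v) = (1, 1)

Substituting (1, 1) into the claim:
LHS = √(1² + 1²) = √(2) ≈ 1.414
RHS = 1 + 1 = 2

Since LHS ≠ RHS, this pair disproves the claim, and no lexicographically smaller pair (u ≤ v, non-negative integers) does.

For instance (7, 7) is also a counterexample (LHS = 7·√(2) ≈ 9.899, RHS = 14), but it's lexicographically larger.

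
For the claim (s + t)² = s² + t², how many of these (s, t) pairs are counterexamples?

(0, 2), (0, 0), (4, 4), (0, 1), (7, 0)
1

Testing each pair:
(0, 2): LHS = 4, RHS = 4 → satisfies claim
(0, 0): LHS = 0, RHS = 0 → satisfies claim
(4, 4): LHS = 64, RHS = 32 → counterexample
(0, 1): LHS = 1, RHS = 1 → satisfies claim
(7, 0): LHS = 49, RHS = 49 → satisfies claim

That makes 1 counterexample.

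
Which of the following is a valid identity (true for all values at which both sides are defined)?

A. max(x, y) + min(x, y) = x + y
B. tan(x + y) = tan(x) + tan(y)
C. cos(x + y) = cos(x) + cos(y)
A: holds — e.g. at (2, 3), both sides equal 5.
B: fails at (2, 5) — LHS = tan(7) ≈ 0.8714, RHS = tan(5) + tan(2) ≈ -5.566.
C: fails at (1, 1) — LHS = cos(2) ≈ -0.4161, RHS = 2·cos(1) ≈ 1.081.

Answer: A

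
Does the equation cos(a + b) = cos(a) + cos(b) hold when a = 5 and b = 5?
Fails

Substituting a = 5, b = 5:

LHS = cos(5 + 5) = cos(10) ≈ -0.8391
RHS = cos(5) + cos(5) = 2·cos(5) ≈ 0.5673

LHS ≠ RHS, so the equation does not hold at this point.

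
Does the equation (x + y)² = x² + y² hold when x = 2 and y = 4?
Substituting x = 2, y = 4:

LHS = (2 + 4)² = 36
RHS = 2² + 4² = 20

LHS ≠ RHS, so the equation does not hold at this point.

Answer: Fails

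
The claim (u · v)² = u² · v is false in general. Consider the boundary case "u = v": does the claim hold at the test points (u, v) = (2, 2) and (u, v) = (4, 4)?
No, fails at both test points

At (2, 2): LHS = 16 ≠ RHS = 8
At (4, 4): LHS = 256 ≠ RHS = 64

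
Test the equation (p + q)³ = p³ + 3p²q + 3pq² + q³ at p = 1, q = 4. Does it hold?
Holds

Substituting p = 1, q = 4:

LHS = (1 + 4)³ = 125
RHS = 1³ + 3·1²·4 + 3·1·4² + 4³ = 125

LHS = RHS, so the equation holds at this point.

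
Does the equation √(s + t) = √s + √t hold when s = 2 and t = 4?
Fails

Substituting s = 2, t = 4:

LHS = √(2 + 4) = √(6) ≈ 2.449
RHS = √2 + √4 = √(2) + 2 ≈ 3.414

LHS ≠ RHS, so the equation does not hold at this point.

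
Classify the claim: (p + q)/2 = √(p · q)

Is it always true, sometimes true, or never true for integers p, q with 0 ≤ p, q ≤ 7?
It holds at (p, q) = (5, 5) (both sides equal 5), but fails at (p, q) = (3, 0) (LHS = 3/2, RHS = 0).

Answer: Sometimes true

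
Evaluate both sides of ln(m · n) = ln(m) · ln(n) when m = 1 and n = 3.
LHS = ln(1 · 3) = ln(3) ≈ 1.099
RHS = ln(1) · ln(3) = 0

LHS ≠ RHS (they differ by about 1.099), so the equation does not hold here.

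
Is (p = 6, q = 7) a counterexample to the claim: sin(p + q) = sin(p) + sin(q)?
Substituting p = 6, q = 7:
LHS = sin(6 + 7) = sin(13) ≈ 0.4202
RHS = sin(6) + sin(7) ≈ 0.3776

Since LHS ≠ RHS, this pair disproves the claim.

Answer: Yes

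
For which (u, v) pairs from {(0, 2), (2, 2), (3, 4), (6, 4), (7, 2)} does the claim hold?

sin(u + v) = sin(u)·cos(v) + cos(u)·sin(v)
All pairs

Testing each pair:
(0, 2): LHS = sin(2) ≈ 0.9093, RHS = sin(2) ≈ 0.9093 → holds
(2, 2): LHS = sin(4) ≈ -0.7568, RHS = 2·sin(2)·cos(2) ≈ -0.7568 → holds
(3, 4): LHS = sin(7) ≈ 0.657, RHS = sin(3)·cos(4) + sin(4)·cos(3) ≈ 0.657 → holds
(6, 4): LHS = sin(10) ≈ -0.544, RHS = sin(4)·cos(6) + sin(6)·cos(4) ≈ -0.544 → holds
(7, 2): LHS = sin(9) ≈ 0.4121, RHS = sin(7)·cos(2) + sin(2)·cos(7) ≈ 0.4121 → holds

Every pair satisfies the claim.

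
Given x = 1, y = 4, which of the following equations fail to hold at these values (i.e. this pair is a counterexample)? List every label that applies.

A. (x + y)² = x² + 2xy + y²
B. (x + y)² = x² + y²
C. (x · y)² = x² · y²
Evaluating each claim at the given values:
A. LHS = 25, RHS = 25 → holds here (LHS = RHS)
B. LHS = 25, RHS = 17 → fails here (LHS ≠ RHS)
C. LHS = 16, RHS = 16 → holds here (LHS = RHS)

Answer: B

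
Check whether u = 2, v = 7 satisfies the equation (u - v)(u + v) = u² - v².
Substituting u = 2, v = 7:

LHS = (2 - 7)(2 + 7) = -45
RHS = 2² - 7² = -45

LHS = RHS, so the equation holds at this point.

Answer: Holds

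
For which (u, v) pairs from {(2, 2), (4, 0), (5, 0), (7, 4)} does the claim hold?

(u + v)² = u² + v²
Testing each pair:
(2, 2): LHS = 16, RHS = 8 → fails
(4, 0): LHS = 16, RHS = 16 → holds
(5, 0): LHS = 25, RHS = 25 → holds
(7, 4): LHS = 121, RHS = 65 → fails

2 of 4 pairs satisfy the claim.

Answer: (4, 0), (5, 0)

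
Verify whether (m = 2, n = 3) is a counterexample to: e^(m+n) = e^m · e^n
No

Substituting m = 2, n = 3:
LHS = e^(2+3) = e^5 ≈ 148.4
RHS = e^2 · e^3 = e^5 ≈ 148.4

The sides agree, so this pair does not disprove the claim.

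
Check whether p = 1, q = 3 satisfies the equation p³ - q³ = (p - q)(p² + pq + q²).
Holds

Substituting p = 1, q = 3:

LHS = 1³ - 3³ = -26
RHS = (1 - 3)(1² + 1·3 + 3²) = -26

LHS = RHS, so the equation holds at this point.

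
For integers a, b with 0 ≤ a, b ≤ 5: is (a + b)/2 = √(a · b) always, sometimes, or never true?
Sometimes true

It holds at (a, b) = (3, 3) (both sides equal 3), but fails at (a, b) = (5, 1) (LHS = 3, RHS = √(5) ≈ 2.236).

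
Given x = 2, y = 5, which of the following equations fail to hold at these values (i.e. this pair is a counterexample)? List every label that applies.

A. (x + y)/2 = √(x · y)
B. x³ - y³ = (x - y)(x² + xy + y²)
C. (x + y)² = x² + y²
A, C

Evaluating each claim at the given values:
A. LHS = 7/2, RHS = √(10) ≈ 3.162 → fails here (LHS ≠ RHS)
B. LHS = -117, RHS = -117 → holds here (LHS = RHS)
C. LHS = 49, RHS = 29 → fails here (LHS ≠ RHS)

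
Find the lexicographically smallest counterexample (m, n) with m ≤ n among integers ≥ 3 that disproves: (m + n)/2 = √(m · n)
Substituting (3, 4) into the claim:
LHS = (3 + 4)/2 = 7/2
RHS = √(3 · 4) = 2·√(3) ≈ 3.464

Since LHS ≠ RHS, this pair disproves the claim, and no lexicographically smaller pair (m ≤ n, integers ≥ 3) does.

For instance (6, 10) is also a counterexample (LHS = 8, RHS = 2·√(15) ≈ 7.746), but it's lexicographically larger.

Answer: (m, n) = (3, 4)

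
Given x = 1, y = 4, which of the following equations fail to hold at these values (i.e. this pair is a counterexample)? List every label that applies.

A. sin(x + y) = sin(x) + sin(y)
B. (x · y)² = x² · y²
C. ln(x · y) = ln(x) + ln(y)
Evaluating each claim at the given values:
A. LHS = sin(5) ≈ -0.9589, RHS = sin(4) + sin(1) ≈ 0.08467 → fails here (LHS ≠ RHS)
B. LHS = 16, RHS = 16 → holds here (LHS = RHS)
C. LHS = ln(4) ≈ 1.386, RHS = ln(4) ≈ 1.386 → holds here (LHS = RHS)

Answer: A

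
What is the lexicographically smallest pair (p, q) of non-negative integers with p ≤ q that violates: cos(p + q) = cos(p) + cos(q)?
(p, q) = (0, 0)

Substituting (0, 0) into the claim:
LHS = cos(0 + 0) = 1
RHS = cos(0) + cos(0) = 2

Since LHS ≠ RHS, this pair disproves the claim, and no lexicographically smaller pair (p ≤ q, non-negative integers) does.

For instance (2, 6) is also a counterexample (LHS = cos(8) ≈ -0.1455, RHS = cos(2) + cos(6) ≈ 0.544), but it's lexicographically larger.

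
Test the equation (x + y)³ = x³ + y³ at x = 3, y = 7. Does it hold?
Fails

Substituting x = 3, y = 7:

LHS = (3 + 7)³ = 1000
RHS = 3³ + 7³ = 370

LHS ≠ RHS, so the equation does not hold at this point.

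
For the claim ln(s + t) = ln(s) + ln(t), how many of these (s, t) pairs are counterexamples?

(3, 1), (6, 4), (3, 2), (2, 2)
Testing each pair:
(3, 1): LHS = ln(4) ≈ 1.386, RHS = ln(3) ≈ 1.099 → counterexample
(6, 4): LHS = ln(10) ≈ 2.303, RHS = ln(4) + ln(6) ≈ 3.178 → counterexample
(3, 2): LHS = ln(5) ≈ 1.609, RHS = ln(2) + ln(3) ≈ 1.792 → counterexample
(2, 2): LHS = ln(4) ≈ 1.386, RHS = 2·ln(2) ≈ 1.386 → satisfies claim

That makes 3 counterexamples.

Answer: 3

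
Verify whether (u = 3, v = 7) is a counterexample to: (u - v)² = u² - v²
Yes

Substituting u = 3, v = 7:
LHS = (3 - 7)² = 16
RHS = 3² - 7² = -40

Since LHS ≠ RHS, this pair disproves the claim.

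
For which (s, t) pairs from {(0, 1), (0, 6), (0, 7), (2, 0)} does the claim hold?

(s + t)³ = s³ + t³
All pairs

Testing each pair:
(0, 1): LHS = 1, RHS = 1 → holds
(0, 6): LHS = 216, RHS = 216 → holds
(0, 7): LHS = 343, RHS = 343 → holds
(2, 0): LHS = 8, RHS = 8 → holds

Every pair satisfies the claim.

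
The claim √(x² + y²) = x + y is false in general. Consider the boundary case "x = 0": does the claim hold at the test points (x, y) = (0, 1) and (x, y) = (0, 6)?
At (0, 1): LHS = 1, RHS = 1 → equal
At (0, 6): LHS = 6, RHS = 6 → equal

So the claim does hold at both of these boundary points, even though it is not an identity.

Answer: Yes, holds at both test points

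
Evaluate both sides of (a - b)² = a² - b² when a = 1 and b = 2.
LHS = (1 - 2)² = 1
RHS = 1² - 2² = -3

LHS ≠ RHS, so the equation does not hold here.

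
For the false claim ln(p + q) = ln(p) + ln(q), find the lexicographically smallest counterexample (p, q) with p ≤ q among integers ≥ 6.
Substituting (6, 6) into the claim:
LHS = ln(6 + 6) = ln(12) ≈ 2.485
RHS = ln(6) + ln(6) = 2·ln(6) ≈ 3.584

Since LHS ≠ RHS, this pair disproves the claim, and no lexicographically smaller pair (p ≤ q, integers ≥ 6) does.

For instance (8, 11) is also a counterexample (LHS = ln(19) ≈ 2.944, RHS = ln(8) + ln(11) ≈ 4.477), but it's lexicographically larger.

Answer: (p, q) = (6, 6)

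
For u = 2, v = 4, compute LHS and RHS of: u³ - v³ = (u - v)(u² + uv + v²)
LHS = 2³ - 4³ = -56
RHS = (2 - 4)(2² + 2·4 + 4²) = -56

LHS = RHS: the two sides agree.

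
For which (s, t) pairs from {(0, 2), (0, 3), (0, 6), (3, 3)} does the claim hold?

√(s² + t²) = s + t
Testing each pair:
(0, 2): LHS = 2, RHS = 2 → holds
(0, 3): LHS = 3, RHS = 3 → holds
(0, 6): LHS = 6, RHS = 6 → holds
(3, 3): LHS = 3·√(2) ≈ 4.243, RHS = 6 → fails

3 of 4 pairs satisfy the claim.

Answer: (0, 2), (0, 3), (0, 6)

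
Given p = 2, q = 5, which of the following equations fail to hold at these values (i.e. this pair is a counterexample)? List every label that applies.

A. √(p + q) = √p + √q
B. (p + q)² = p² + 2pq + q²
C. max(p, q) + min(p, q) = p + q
A

Evaluating each claim at the given values:
A. LHS = √(7) ≈ 2.646, RHS = √(2) + √(5) ≈ 3.65 → fails here (LHS ≠ RHS)
B. LHS = 49, RHS = 49 → holds here (LHS = RHS)
C. LHS = 7, RHS = 7 → holds here (LHS = RHS)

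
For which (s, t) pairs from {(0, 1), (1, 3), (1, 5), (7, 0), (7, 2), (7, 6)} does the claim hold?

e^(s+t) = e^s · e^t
Testing each pair:
(0, 1): LHS = e ≈ 2.718, RHS = e ≈ 2.718 → holds
(1, 3): LHS = e^4 ≈ 54.6, RHS = e^4 ≈ 54.6 → holds
(1, 5): LHS = e^6 ≈ 403.4, RHS = e^6 ≈ 403.4 → holds
(7, 0): LHS = e^7 ≈ 1097, RHS = e^7 ≈ 1097 → holds
(7, 2): LHS = e^9 ≈ 8103, RHS = e^9 ≈ 8103 → holds
(7, 6): LHS = e^13 ≈ 442413.4, RHS = e^13 ≈ 442413.4 → holds

Every pair satisfies the claim.

Answer: All pairs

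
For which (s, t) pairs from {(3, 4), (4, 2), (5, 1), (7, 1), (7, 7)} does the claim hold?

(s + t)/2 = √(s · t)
(7, 7)

Testing each pair:
(3, 4): LHS = 7/2, RHS = 2·√(3) ≈ 3.464 → fails
(4, 2): LHS = 3, RHS = 2·√(2) ≈ 2.828 → fails
(5, 1): LHS = 3, RHS = √(5) ≈ 2.236 → fails
(7, 1): LHS = 4, RHS = √(7) ≈ 2.646 → fails
(7, 7): LHS = 7, RHS = 7 → holds

1 of 5 pairs satisfies the claim.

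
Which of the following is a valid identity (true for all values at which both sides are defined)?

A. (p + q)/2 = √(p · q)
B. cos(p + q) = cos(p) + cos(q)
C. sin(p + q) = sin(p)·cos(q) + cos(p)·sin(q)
C

A: fails at (5, 8) — LHS = 13/2, RHS = 2·√(10) ≈ 6.325.
B: fails at (1, 1) — LHS = cos(2) ≈ -0.4161, RHS = 2·cos(1) ≈ 1.081.
C: holds — e.g. at (0, 1), both sides equal sin(1) ≈ 0.8415.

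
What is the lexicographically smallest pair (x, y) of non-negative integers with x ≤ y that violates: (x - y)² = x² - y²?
(x, y) = (0, 1)

At (0, 0): both sides equal 0, so it holds there.

Substituting (0, 1) into the claim:
LHS = (0 - 1)² = 1
RHS = 0² - 1² = -1

Since LHS ≠ RHS, this pair disproves the claim, and no lexicographically smaller pair (x ≤ y, non-negative integers) does.

For instance (3, 5) is also a counterexample (LHS = 4, RHS = -16), but it's lexicographically larger.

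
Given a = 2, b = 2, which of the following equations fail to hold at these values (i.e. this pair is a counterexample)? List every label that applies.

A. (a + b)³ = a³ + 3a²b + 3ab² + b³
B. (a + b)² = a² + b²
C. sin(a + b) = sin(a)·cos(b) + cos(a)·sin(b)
B

Evaluating each claim at the given values:
A. LHS = 64, RHS = 64 → holds here (LHS = RHS)
B. LHS = 16, RHS = 8 → fails here (LHS ≠ RHS)
C. LHS = sin(4) ≈ -0.7568, RHS = 2·sin(2)·cos(2) ≈ -0.7568 → holds here (LHS = RHS)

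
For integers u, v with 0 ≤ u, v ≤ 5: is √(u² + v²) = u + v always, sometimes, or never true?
It holds at (u, v) = (0, 2) (both sides equal 2), but fails at (u, v) = (2, 1) (LHS = √(5) ≈ 2.236, RHS = 3).

Answer: Sometimes true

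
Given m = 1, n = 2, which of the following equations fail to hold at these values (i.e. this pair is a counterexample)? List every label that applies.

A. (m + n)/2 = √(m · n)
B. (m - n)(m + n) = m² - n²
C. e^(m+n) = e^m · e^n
A

Evaluating each claim at the given values:
A. LHS = 3/2, RHS = √(2) ≈ 1.414 → fails here (LHS ≠ RHS)
B. LHS = -3, RHS = -3 → holds here (LHS = RHS)
C. LHS = e^3 ≈ 20.09, RHS = e^3 ≈ 20.09 → holds here (LHS = RHS)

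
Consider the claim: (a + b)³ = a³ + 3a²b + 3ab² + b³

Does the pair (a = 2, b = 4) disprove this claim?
Substituting a = 2, b = 4:
LHS = (2 + 4)³ = 216
RHS = 2³ + 3·2²·4 + 3·2·4² + 4³ = 216

The sides agree, so this pair does not disprove the claim.

Answer: No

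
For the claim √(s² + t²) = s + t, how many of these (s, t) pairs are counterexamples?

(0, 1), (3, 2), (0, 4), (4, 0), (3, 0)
1

Testing each pair:
(0, 1): LHS = 1, RHS = 1 → satisfies claim
(3, 2): LHS = √(13) ≈ 3.606, RHS = 5 → counterexample
(0, 4): LHS = 4, RHS = 4 → satisfies claim
(4, 0): LHS = 4, RHS = 4 → satisfies claim
(3, 0): LHS = 3, RHS = 3 → satisfies claim

That makes 1 counterexample.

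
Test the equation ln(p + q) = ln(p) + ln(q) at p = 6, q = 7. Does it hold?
Fails

Substituting p = 6, q = 7:

LHS = ln(6 + 7) = ln(13) ≈ 2.565
RHS = ln(6) + ln(7) ≈ 3.738

LHS ≠ RHS, so the equation does not hold at this point.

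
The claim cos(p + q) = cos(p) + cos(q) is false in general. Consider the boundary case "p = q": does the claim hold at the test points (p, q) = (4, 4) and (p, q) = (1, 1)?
No, fails at both test points

At (4, 4): LHS = cos(8) ≈ -0.1455 ≠ RHS = 2·cos(4) ≈ -1.307
At (1, 1): LHS = cos(2) ≈ -0.4161 ≠ RHS = 2·cos(1) ≈ 1.081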